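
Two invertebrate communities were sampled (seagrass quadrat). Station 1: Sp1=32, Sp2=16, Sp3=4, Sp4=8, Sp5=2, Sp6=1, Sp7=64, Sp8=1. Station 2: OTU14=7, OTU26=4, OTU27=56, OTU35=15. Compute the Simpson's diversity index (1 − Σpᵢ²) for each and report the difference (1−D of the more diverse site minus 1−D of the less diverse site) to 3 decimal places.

Station 1: N=128, proportions 0.25, 0.125, 0.03125, 0.0625, 0.015625, 0.007812, 0.5, 0.007812, giving 1−D = 0.666626 (working shown to 6 dp, full precision carried).
Station 2: N=82, proportions 0.085366, 0.04878, 0.682927, 0.182927, giving 1−D = 0.490482.
Difference = |0.666626 − 0.490482| = 0.176144, i.e. 0.176 to 3 decimal places.

0.176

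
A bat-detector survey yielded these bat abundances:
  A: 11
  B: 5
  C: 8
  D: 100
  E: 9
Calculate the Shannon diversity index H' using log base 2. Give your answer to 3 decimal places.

Total N = 11+5+8+100+9 = 133, so the proportions are 0.08271, 0.03759, 0.06015, 0.75188, 0.06767 (working shown to 5 dp, full precision carried).
Each pᵢ log₂ pᵢ term: 0.08271×(-3.59585)=-0.29740, 0.03759×(-4.73335)=-0.17795, 0.06015×(-4.05528)=-0.24393, 0.75188×(-0.41143)=-0.30934, 0.06767×(-3.88536)=-0.26292.
Sum = -1.29154, so H' = 1.292.

1.292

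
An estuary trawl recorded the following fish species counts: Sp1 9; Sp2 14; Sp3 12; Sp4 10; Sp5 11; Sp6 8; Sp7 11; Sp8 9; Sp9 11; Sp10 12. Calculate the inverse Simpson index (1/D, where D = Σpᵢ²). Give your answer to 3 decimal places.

9.760

Total N = 9+14+12+10+11+8+11+9+11+12 = 107, so the proportions are 0.0841121, 0.1308411, 0.1121495, 0.0934579, 0.1028037, 0.0747664, 0.1028037, 0.0841121, 0.1028037, 0.1121495 (working shown to 7 dp, full precision carried).
D = 0.0841121² + 0.1308411² + 0.1121495² + 0.0934579² + 0.1028037² + 0.0747664² + 0.1028037² + 0.0841121² + 0.1028037² + 0.1121495² = 0.0070749 + 0.0171194 + 0.0125775 + 0.0087344 + 0.0105686 + 0.0055900 + 0.0105686 + 0.0070749 + 0.0105686 + 0.0125775 = 0.1024544.
So 1/D = 9.76044, i.e. 9.760 to 3 decimal places.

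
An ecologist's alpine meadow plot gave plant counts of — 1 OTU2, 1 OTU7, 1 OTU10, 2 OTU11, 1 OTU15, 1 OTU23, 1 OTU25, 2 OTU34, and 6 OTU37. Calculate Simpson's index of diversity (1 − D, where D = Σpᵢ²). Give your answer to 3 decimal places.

0.805

Total N = 1+1+1+2+1+1+1+2+6 = 16, so the proportions are 0.0625, 0.0625, 0.0625, 0.125, 0.0625, 0.0625, 0.0625, 0.125, 0.375 (working shown to 5 dp, full precision carried).
D = 0.0625² + 0.0625² + 0.0625² + 0.125² + 0.0625² + 0.0625² + 0.0625² + 0.125² + 0.375² = 0.00391 + 0.00391 + 0.00391 + 0.01562 + 0.00391 + 0.00391 + 0.00391 + 0.01562 + 0.14062 = 0.19531.
So 1 − D = 0.80469, i.e. 0.805 to 3 decimal places.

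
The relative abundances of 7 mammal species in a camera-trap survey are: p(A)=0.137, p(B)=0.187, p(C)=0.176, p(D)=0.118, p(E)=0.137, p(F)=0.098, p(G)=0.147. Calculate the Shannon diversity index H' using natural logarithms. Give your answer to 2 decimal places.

Each pᵢ ln pᵢ term (working shown to 4 dp, full precision carried): 0.137×(-1.9878)=-0.2723, 0.187×(-1.6766)=-0.3135, 0.176×(-1.7373)=-0.3058, 0.118×(-2.1371)=-0.2522, 0.137×(-1.9878)=-0.2723, 0.098×(-2.3228)=-0.2276, 0.147×(-1.9173)=-0.2818.
Sum = -1.9256, so H' = 1.93.

1.93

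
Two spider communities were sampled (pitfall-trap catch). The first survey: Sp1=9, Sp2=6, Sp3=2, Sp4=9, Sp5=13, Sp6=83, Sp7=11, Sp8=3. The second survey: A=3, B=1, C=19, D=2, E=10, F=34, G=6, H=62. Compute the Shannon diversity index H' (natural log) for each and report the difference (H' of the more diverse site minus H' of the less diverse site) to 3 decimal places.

0.116

The first survey: N=136, proportions 0.06618, 0.04412, 0.01471, 0.06618, 0.09559, 0.61029, 0.08088, 0.02206, giving H' = 1.37245 (working shown to 5 dp, full precision carried).
The second survey: N=137, proportions 0.0219, 0.0073, 0.13869, 0.0146, 0.07299, 0.24818, 0.0438, 0.45255, giving H' = 1.48800.
Difference = |1.37245 − 1.48800| = 0.11555, i.e. 0.116 to 3 decimal places.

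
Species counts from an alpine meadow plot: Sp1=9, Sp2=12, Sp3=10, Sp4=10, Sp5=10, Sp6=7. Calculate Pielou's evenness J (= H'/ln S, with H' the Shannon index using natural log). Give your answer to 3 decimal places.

Total N = 9+12+10+10+10+7 = 58, so the proportions are 0.15517, 0.2069, 0.17241, 0.17241, 0.17241, 0.12069 (working shown to 5 dp, full precision carried).
H' = −Σ pᵢ ln pᵢ = −((-0.28912) + (-0.32597) + (-0.30308) + (-0.30308) + (-0.30308) + (-0.25520)) = 1.77953.
With S = 6 species, ln S = 1.79176, so J = 1.77953/1.79176 = 0.99318, i.e. 0.993 to 3 decimal places.

0.993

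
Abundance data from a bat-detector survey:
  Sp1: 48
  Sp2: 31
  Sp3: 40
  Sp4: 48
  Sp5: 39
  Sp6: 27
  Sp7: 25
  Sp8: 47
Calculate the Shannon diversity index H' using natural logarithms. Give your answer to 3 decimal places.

2.052

Total N = 48+31+40+48+39+27+25+47 = 305, so the proportions are 0.15738, 0.10164, 0.13115, 0.15738, 0.12787, 0.08852, 0.08197, 0.1541 (working shown to 5 dp, full precision carried).
Each pᵢ ln pᵢ term: 0.15738×(-1.84911)=-0.29101, 0.10164×(-2.28632)=-0.23238, 0.13115×(-2.03143)=-0.26642, 0.15738×(-1.84911)=-0.29101, 0.12787×(-2.05675)=-0.26299, 0.08852×(-2.42447)=-0.21463, 0.08197×(-2.50144)=-0.20504, 0.1541×(-1.87016)=-0.28819.
Sum = -2.05166, so H' = 2.052.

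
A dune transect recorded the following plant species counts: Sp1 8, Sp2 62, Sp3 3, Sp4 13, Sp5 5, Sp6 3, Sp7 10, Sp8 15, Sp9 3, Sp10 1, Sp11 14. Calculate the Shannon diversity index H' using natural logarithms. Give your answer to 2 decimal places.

Total N = 8+62+3+13+5+3+10+15+3+1+14 = 137, so the proportions are 0.0584, 0.4526, 0.0219, 0.0949, 0.0365, 0.0219, 0.073, 0.1095, 0.0219, 0.0073, 0.1022 (working shown to 4 dp, full precision carried).
Each pᵢ ln pᵢ term: 0.0584×(-2.8405)=-0.1659, 0.4526×(-0.7928)=-0.3588, 0.0219×(-3.8214)=-0.0837, 0.0949×(-2.3550)=-0.2235, 0.0365×(-3.3105)=-0.1208, 0.0219×(-3.8214)=-0.0837, 0.073×(-2.6174)=-0.1911, 0.1095×(-2.2119)=-0.2422, 0.0219×(-3.8214)=-0.0837, 0.0073×(-4.9200)=-0.0359, 0.1022×(-2.2809)=-0.2331.
Sum = -1.8222, so H' = 1.82.

1.82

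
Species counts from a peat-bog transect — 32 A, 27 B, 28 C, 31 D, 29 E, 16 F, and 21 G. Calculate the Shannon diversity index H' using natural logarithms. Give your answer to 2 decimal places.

1.92

Total N = 32+27+28+31+29+16+21 = 184, so the proportions are 0.1739, 0.1467, 0.1522, 0.1685, 0.1576, 0.087, 0.1141 (working shown to 4 dp, full precision carried).
Each pᵢ ln pᵢ term: 0.1739×(-1.7492)=-0.3042, 0.1467×(-1.9191)=-0.2816, 0.1522×(-1.8827)=-0.2865, 0.1685×(-1.7809)=-0.3001, 0.1576×(-1.8476)=-0.2912, 0.087×(-2.4423)=-0.2124, 0.1141×(-2.1704)=-0.2477.
Sum = -1.9237, so H' = 1.92.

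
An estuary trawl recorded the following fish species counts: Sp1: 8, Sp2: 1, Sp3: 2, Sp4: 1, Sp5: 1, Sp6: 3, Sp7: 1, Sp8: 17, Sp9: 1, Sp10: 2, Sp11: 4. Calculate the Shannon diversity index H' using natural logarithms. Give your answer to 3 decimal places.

1.850

Total N = 8+1+2+1+1+3+1+17+1+2+4 = 41, so the proportions are 0.19512, 0.02439, 0.04878, 0.02439, 0.02439, 0.07317, 0.02439, 0.41463, 0.02439, 0.04878, 0.09756 (working shown to 5 dp, full precision carried).
Each pᵢ ln pᵢ term: 0.19512×(-1.63413)=-0.31885, 0.02439×(-3.71357)=-0.09057, 0.04878×(-3.02042)=-0.14734, 0.02439×(-3.71357)=-0.09057, 0.02439×(-3.71357)=-0.09057, 0.07317×(-2.61496)=-0.19134, 0.02439×(-3.71357)=-0.09057, 0.41463×(-0.88036)=-0.36503, 0.02439×(-3.71357)=-0.09057, 0.04878×(-3.02042)=-0.14734, 0.09756×(-2.32728)=-0.22705.
Sum = -1.84982, so H' = 1.850.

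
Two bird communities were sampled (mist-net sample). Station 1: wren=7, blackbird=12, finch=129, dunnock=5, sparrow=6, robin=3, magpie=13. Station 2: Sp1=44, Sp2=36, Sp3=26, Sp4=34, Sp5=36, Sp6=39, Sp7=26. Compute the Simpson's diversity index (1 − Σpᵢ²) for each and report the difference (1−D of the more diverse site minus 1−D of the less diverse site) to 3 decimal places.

Station 1: N=175, proportions 0.04, 0.06857, 0.73714, 0.02857, 0.03429, 0.01714, 0.07429, giving 1−D = 0.44251 (working shown to 5 dp, full precision carried).
Station 2: N=241, proportions 0.18257, 0.14938, 0.10788, 0.14108, 0.14938, 0.16183, 0.10788, giving 1−D = 0.85267.
Difference = |0.44251 − 0.85267| = 0.41016, i.e. 0.410 to 3 decimal places.

0.410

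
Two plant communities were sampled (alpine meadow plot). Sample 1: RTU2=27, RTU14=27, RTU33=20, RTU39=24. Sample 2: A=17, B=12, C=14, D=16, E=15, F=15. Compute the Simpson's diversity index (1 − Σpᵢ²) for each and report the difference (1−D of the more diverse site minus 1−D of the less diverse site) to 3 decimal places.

Sample 1: N=98, proportions 0.27551, 0.27551, 0.20408, 0.2449, giving 1−D = 0.74656 (working shown to 5 dp, full precision carried).
Sample 2: N=89, proportions 0.19101, 0.13483, 0.1573, 0.17978, 0.16854, 0.16854, giving 1−D = 0.83146.
Difference = |0.74656 − 0.83146| = 0.08490, i.e. 0.085 to 3 decimal places.

0.085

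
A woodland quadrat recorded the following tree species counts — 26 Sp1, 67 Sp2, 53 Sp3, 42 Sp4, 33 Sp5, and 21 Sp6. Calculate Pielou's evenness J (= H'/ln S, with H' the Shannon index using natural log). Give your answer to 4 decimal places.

0.9575

Total N = 26+67+53+42+33+21 = 242, so the proportions are 0.107438, 0.27686, 0.219008, 0.173554, 0.136364, 0.086777 (working shown to 6 dp, full precision carried).
H' = −Σ pᵢ ln pᵢ = −((-0.239677) + (-0.355555) + (-0.332596) + (-0.303939) + (-0.271695) + (-0.212119)) = 1.715581.
With S = 6 species, ln S = 1.791759, so J = 1.715581/1.791759 = 0.957484, i.e. 0.9575 to 4 decimal places.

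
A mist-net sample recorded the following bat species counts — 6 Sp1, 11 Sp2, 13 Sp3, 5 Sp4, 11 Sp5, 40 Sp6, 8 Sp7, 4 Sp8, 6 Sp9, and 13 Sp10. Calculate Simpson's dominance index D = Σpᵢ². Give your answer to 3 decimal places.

Total N = 6+11+13+5+11+40+8+4+6+13 = 117, so the proportions are 0.05128, 0.09402, 0.11111, 0.04274, 0.09402, 0.34188, 0.06838, 0.03419, 0.05128, 0.11111 (working shown to 5 dp, full precision carried).
D = 0.05128² + 0.09402² + 0.11111² + 0.04274² + 0.09402² + 0.34188² + 0.06838² + 0.03419² + 0.05128² + 0.11111² = 0.00263 + 0.00884 + 0.01235 + 0.00183 + 0.00884 + 0.11688 + 0.00468 + 0.00117 + 0.00263 + 0.01235 = 0.17218.
To 3 decimal places, D = 0.172.

0.172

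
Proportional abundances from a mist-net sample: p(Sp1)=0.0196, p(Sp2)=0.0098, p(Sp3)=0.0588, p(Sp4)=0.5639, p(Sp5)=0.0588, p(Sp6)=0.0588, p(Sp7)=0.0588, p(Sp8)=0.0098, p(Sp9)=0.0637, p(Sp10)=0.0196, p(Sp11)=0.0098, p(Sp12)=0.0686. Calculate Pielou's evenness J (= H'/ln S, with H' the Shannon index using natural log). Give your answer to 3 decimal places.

H' = −Σ pᵢ ln pᵢ = −((-0.07707) + (-0.04533) + (-0.16662) + (-0.32305) + (-0.16662) + (-0.16662) + (-0.16662) + (-0.04533) + (-0.17540) + (-0.07707) + (-0.04533) + (-0.18381)) = 1.63885 (working shown to 5 dp, full precision carried).
With S = 12 species, ln S = 2.48491, so J = 1.63885/2.48491 = 0.65952, i.e. 0.660 to 3 decimal places.

0.660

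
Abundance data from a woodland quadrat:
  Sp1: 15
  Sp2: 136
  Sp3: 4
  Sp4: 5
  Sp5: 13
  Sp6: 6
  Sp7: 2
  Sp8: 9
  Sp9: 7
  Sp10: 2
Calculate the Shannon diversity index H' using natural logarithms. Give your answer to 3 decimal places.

Total N = 15+136+4+5+13+6+2+9+7+2 = 199, so the proportions are 0.07538, 0.68342, 0.0201, 0.02513, 0.06533, 0.03015, 0.01005, 0.04523, 0.03518, 0.01005 (working shown to 5 dp, full precision carried).
Each pᵢ ln pᵢ term: 0.07538×(-2.58525)=-0.19487, 0.68342×(-0.38065)=-0.26014, 0.0201×(-3.90701)=-0.07853, 0.02513×(-3.68387)=-0.09256, 0.06533×(-2.72836)=-0.17823, 0.03015×(-3.50155)=-0.10557, 0.01005×(-4.60016)=-0.04623, 0.04523×(-3.09608)=-0.14002, 0.03518×(-3.34739)=-0.11775, 0.01005×(-4.60016)=-0.04623.
Sum = -1.26015, so H' = 1.260.

1.260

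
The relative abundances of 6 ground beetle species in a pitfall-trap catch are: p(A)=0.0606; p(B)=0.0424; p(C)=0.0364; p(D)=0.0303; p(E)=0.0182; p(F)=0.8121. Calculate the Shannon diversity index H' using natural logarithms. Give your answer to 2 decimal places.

Each pᵢ ln pᵢ term (working shown to 4 dp, full precision carried): 0.0606×(-2.8035)=-0.1699, 0.0424×(-3.1606)=-0.1340, 0.0364×(-3.3132)=-0.1206, 0.0303×(-3.4966)=-0.1059, 0.0182×(-4.0063)=-0.0729, 0.8121×(-0.2081)=-0.1690.
Sum = -0.7724, so H' = 0.77.

0.77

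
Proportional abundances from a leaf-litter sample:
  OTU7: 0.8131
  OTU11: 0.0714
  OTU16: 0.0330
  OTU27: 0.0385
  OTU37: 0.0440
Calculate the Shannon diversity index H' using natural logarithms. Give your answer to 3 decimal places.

Each pᵢ ln pᵢ term (working shown to 5 dp, full precision carried): 0.8131×(-0.20690)=-0.16823, 0.0714×(-2.63946)=-0.18846, 0.033×(-3.41125)=-0.11257, 0.0385×(-3.25710)=-0.12540, 0.044×(-3.12357)=-0.13744.
Sum = -0.73209, so H' = 0.732.

0.732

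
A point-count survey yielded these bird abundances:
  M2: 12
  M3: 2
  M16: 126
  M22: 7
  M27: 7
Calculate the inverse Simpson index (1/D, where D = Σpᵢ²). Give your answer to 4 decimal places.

Total N = 12+2+126+7+7 = 154, so the proportions are 0.0779221, 0.012987, 0.8181818, 0.0454545, 0.0454545 (working shown to 7 dp, full precision carried).
D = 0.0779221² + 0.012987² + 0.8181818² + 0.0454545² + 0.0454545² = 0.0060719 + 0.0001687 + 0.6694215 + 0.0020661 + 0.0020661 = 0.6797942.
So 1/D = 1.471033, i.e. 1.4710 to 4 decimal places.

1.4710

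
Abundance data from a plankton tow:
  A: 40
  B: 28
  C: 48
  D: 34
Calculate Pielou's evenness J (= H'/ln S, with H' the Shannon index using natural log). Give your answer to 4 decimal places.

Total N = 40+28+48+34 = 150, so the proportions are 0.266667, 0.186667, 0.32, 0.226667 (working shown to 6 dp, full precision carried).
H' = −Σ pᵢ ln pᵢ = −((-0.352468) + (-0.313307) + (-0.364619) + (-0.336436)) = 1.366830.
With S = 4 species, ln S = 1.386294, so J = 1.366830/1.386294 = 0.985959, i.e. 0.9860 to 4 decimal places.

0.9860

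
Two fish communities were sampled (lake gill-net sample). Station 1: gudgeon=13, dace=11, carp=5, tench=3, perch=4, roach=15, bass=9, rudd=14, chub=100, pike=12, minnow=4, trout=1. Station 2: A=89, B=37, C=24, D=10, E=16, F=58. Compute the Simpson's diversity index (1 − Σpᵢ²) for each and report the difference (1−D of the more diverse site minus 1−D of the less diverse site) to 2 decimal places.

Station 1: N=191, proportions 0.0681, 0.0576, 0.0262, 0.0157, 0.0209, 0.0785, 0.0471, 0.0733, 0.5236, 0.0628, 0.0209, 0.0052, giving 1−D = 0.6984 (working shown to 4 dp, full precision carried).
Station 2: N=234, proportions 0.3803, 0.1581, 0.1026, 0.0427, 0.0684, 0.2479, giving 1−D = 0.7519.
Difference = |0.6984 − 0.7519| = 0.0535, i.e. 0.05 to 2 decimal places.

0.05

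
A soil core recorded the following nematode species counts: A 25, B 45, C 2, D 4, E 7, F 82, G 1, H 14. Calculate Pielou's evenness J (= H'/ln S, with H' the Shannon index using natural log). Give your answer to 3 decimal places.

Total N = 25+45+2+4+7+82+1+14 = 180, so the proportions are 0.13889, 0.25, 0.01111, 0.02222, 0.03889, 0.45556, 0.00556, 0.07778 (working shown to 5 dp, full precision carried).
H' = −Σ pᵢ ln pᵢ = −((-0.27418) + (-0.34657) + (-0.05000) + (-0.08459) + (-0.12627) + (-0.35817) + (-0.02885) + (-0.19864)) = 1.46728.
With S = 8 species, ln S = 2.07944, so J = 1.46728/2.07944 = 0.70561, i.e. 0.706 to 3 decimal places.

0.706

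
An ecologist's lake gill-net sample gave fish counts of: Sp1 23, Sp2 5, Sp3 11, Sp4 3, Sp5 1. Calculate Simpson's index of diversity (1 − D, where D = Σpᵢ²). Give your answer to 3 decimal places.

Total N = 23+5+11+3+1 = 43, so the proportions are 0.53488, 0.11628, 0.25581, 0.06977, 0.02326 (working shown to 5 dp, full precision carried).
D = 0.53488² + 0.11628² + 0.25581² + 0.06977² + 0.02326² = 0.28610 + 0.01352 + 0.06544 + 0.00487 + 0.00054 = 0.37047.
So 1 − D = 0.62953, i.e. 0.630 to 3 decimal places.

0.630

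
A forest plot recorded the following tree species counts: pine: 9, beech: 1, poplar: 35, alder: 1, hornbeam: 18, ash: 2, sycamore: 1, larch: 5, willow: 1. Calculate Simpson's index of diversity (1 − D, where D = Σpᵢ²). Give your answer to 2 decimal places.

Total N = 9+1+35+1+18+2+1+5+1 = 73, so the proportions are 0.1233, 0.0137, 0.4795, 0.0137, 0.2466, 0.0274, 0.0137, 0.0685, 0.0137 (working shown to 4 dp, full precision carried).
D = 0.1233² + 0.0137² + 0.4795² + 0.0137² + 0.2466² + 0.0274² + 0.0137² + 0.0685² + 0.0137² = 0.0152 + 0.0002 + 0.2299 + 0.0002 + 0.0608 + 0.0008 + 0.0002 + 0.0047 + 0.0002 = 0.3121.
So 1 − D = 0.6879, i.e. 0.69 to 2 decimal places.

0.69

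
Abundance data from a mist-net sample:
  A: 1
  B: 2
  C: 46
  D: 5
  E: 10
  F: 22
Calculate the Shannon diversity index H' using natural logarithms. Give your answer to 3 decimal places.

1.238

Total N = 1+2+46+5+10+22 = 86, so the proportions are 0.01163, 0.02326, 0.53488, 0.05814, 0.11628, 0.25581 (working shown to 5 dp, full precision carried).
Each pᵢ ln pᵢ term: 0.01163×(-4.45435)=-0.05179, 0.02326×(-3.76120)=-0.08747, 0.53488×(-0.62571)=-0.33468, 0.05814×(-2.84491)=-0.16540, 0.11628×(-2.15176)=-0.25020, 0.25581×(-1.36330)=-0.34875.
Sum = -1.23830, so H' = 1.238.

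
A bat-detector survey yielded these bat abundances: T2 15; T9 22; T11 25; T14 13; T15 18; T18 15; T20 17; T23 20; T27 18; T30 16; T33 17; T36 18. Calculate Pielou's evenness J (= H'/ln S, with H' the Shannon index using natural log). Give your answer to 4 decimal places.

Total N = 15+22+25+13+18+15+17+20+18+16+17+18 = 214, so the proportions are 0.070093, 0.102804, 0.116822, 0.060748, 0.084112, 0.070093, 0.079439, 0.093458, 0.084112, 0.074766, 0.079439, 0.084112 (working shown to 6 dp, full precision carried).
H' = −Σ pᵢ ln pᵢ = −((-0.186303) + (-0.233872) + (-0.250829) + (-0.170156) + (-0.208228) + (-0.186303) + (-0.201201) + (-0.221518) + (-0.208228) + (-0.193898) + (-0.201201) + (-0.208228)) = 2.469966.
With S = 12 species, ln S = 2.484907, so J = 2.469966/2.484907 = 0.993988, i.e. 0.9940 to 4 decimal places.

0.9940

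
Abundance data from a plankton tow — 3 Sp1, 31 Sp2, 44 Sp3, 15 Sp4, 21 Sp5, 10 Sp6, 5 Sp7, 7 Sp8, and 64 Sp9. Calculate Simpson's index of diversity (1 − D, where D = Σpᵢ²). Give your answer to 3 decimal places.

Total N = 3+31+44+15+21+10+5+7+64 = 200, so the proportions are 0.015, 0.155, 0.22, 0.075, 0.105, 0.05, 0.025, 0.035, 0.32 (working shown to 5 dp, full precision carried).
D = 0.015² + 0.155² + 0.22² + 0.075² + 0.105² + 0.05² + 0.025² + 0.035² + 0.32² = 0.00022 + 0.02403 + 0.04840 + 0.00562 + 0.01102 + 0.00250 + 0.00063 + 0.00123 + 0.10240 = 0.19605.
So 1 − D = 0.80395, i.e. 0.804 to 3 decimal places.

0.804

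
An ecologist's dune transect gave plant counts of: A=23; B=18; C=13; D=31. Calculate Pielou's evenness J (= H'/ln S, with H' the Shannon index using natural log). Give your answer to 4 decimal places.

Total N = 23+18+13+31 = 85, so the proportions are 0.270588, 0.211765, 0.152941, 0.364706 (working shown to 6 dp, full precision carried).
H' = −Σ pᵢ ln pᵢ = −((-0.353701) + (-0.328718) + (-0.287178) + (-0.367866)) = 1.337463.
With S = 4 species, ln S = 1.386294, so J = 1.337463/1.386294 = 0.964776, i.e. 0.9648 to 4 decimal places.

0.9648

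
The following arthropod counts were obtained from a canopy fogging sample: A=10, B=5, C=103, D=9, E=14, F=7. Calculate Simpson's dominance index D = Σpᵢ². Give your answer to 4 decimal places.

0.5049

Total N = 10+5+103+9+14+7 = 148, so the proportions are 0.067568, 0.033784, 0.695946, 0.060811, 0.094595, 0.047297 (working shown to 6 dp, full precision carried).
D = 0.067568² + 0.033784² + 0.695946² + 0.060811² + 0.094595² + 0.047297² = 0.004565 + 0.001141 + 0.484341 + 0.003698 + 0.008948 + 0.002237 = 0.504931.
To 4 decimal places, D = 0.5049.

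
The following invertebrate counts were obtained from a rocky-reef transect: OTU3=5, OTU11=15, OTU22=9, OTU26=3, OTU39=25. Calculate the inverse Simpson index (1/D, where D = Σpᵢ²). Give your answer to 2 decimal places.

Total N = 5+15+9+3+25 = 57, so the proportions are 0.087719, 0.263158, 0.157895, 0.052632, 0.438596 (working shown to 6 dp, full precision carried).
D = 0.087719² + 0.263158² + 0.157895² + 0.052632² + 0.438596² = 0.007695 + 0.069252 + 0.024931 + 0.002770 + 0.192367 = 0.297014.
So 1/D = 3.3668, i.e. 3.37 to 2 decimal places.

3.37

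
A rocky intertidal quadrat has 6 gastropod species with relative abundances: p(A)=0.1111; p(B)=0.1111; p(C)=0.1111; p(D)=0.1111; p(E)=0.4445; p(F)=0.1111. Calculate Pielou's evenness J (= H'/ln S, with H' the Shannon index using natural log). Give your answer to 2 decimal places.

0.88

H' = −Σ pᵢ ln pᵢ = −((-0.2441) + (-0.2441) + (-0.2441) + (-0.2441) + (-0.3604) + (-0.2441)) = 1.5810 (working shown to 4 dp, full precision carried).
With S = 6 species, ln S = 1.7918, so J = 1.5810/1.7918 = 0.8824, i.e. 0.88 to 2 decimal places.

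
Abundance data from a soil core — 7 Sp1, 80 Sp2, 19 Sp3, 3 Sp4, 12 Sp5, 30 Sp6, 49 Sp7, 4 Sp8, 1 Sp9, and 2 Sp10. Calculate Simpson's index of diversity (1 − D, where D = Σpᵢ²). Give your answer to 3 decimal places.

0.760

Total N = 7+80+19+3+12+30+49+4+1+2 = 207, so the proportions are 0.03382, 0.38647, 0.09179, 0.01449, 0.05797, 0.14493, 0.23671, 0.01932, 0.00483, 0.00966 (working shown to 5 dp, full precision carried).
D = 0.03382² + 0.38647² + 0.09179² + 0.01449² + 0.05797² + 0.14493² + 0.23671² + 0.01932² + 0.00483² + 0.00966² = 0.00114 + 0.14936 + 0.00842 + 0.00021 + 0.00336 + 0.02100 + 0.05603 + 0.00037 + 0.00002 + 0.00009 = 0.24003.
So 1 − D = 0.75997, i.e. 0.760 to 3 decimal places.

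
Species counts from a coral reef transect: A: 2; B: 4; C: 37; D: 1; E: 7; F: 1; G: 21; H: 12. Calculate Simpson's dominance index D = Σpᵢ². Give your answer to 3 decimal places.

Total N = 2+4+37+1+7+1+21+12 = 85, so the proportions are 0.02353, 0.04706, 0.43529, 0.01176, 0.08235, 0.01176, 0.24706, 0.14118 (working shown to 5 dp, full precision carried).
D = 0.02353² + 0.04706² + 0.43529² + 0.01176² + 0.08235² + 0.01176² + 0.24706² + 0.14118² = 0.00055 + 0.00221 + 0.18948 + 0.00014 + 0.00678 + 0.00014 + 0.06104 + 0.01993 = 0.28028.
To 3 decimal places, D = 0.280.

0.280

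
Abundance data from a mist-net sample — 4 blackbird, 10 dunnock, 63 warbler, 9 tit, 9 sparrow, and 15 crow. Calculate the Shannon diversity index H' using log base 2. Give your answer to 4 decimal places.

1.9318

Total N = 4+10+63+9+9+15 = 110, so the proportions are 0.036364, 0.090909, 0.572727, 0.081818, 0.081818, 0.136364 (working shown to 6 dp, full precision carried).
Each pᵢ log₂ pᵢ term: 0.036364×(-4.781360)=-0.173868, 0.090909×(-3.459432)=-0.314494, 0.572727×(-0.804080)=-0.460518, 0.081818×(-3.611435)=-0.295481, 0.081818×(-3.611435)=-0.295481, 0.136364×(-2.874469)=-0.391973.
Sum = -1.931815, so H' = 1.9318.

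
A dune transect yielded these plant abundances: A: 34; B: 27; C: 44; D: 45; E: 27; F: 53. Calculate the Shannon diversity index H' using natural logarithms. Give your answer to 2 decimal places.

1.76

Total N = 34+27+44+45+27+53 = 230, so the proportions are 0.1478, 0.1174, 0.1913, 0.1957, 0.1174, 0.2304 (working shown to 4 dp, full precision carried).
Each pᵢ ln pᵢ term: 0.1478×(-1.9117)=-0.2826, 0.1174×(-2.1422)=-0.2515, 0.1913×(-1.6539)=-0.3164, 0.1957×(-1.6314)=-0.3192, 0.1174×(-2.1422)=-0.2515, 0.2304×(-1.4678)=-0.3382.
Sum = -1.7594, so H' = 1.76.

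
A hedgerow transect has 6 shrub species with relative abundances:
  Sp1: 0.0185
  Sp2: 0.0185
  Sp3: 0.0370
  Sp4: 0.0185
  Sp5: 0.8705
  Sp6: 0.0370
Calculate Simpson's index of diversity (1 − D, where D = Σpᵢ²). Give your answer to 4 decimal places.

0.2385

D = 0.0185² + 0.0185² + 0.037² + 0.0185² + 0.8705² + 0.037² = 0.000342 + 0.000342 + 0.001369 + 0.000342 + 0.757770 + 0.001369 = 0.761535 (working shown to 6 dp, full precision carried).
So 1 − D = 0.238465, i.e. 0.2385 to 4 decimal places.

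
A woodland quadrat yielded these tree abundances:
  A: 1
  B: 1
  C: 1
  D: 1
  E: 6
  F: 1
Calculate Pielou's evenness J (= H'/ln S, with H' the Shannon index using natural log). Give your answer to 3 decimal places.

0.793

Total N = 1+1+1+1+6+1 = 11, so the proportions are 0.09091, 0.09091, 0.09091, 0.09091, 0.54545, 0.09091 (working shown to 5 dp, full precision carried).
H' = −Σ pᵢ ln pᵢ = −((-0.21799) + (-0.21799) + (-0.21799) + (-0.21799) + (-0.33062) + (-0.21799)) = 1.42057.
With S = 6 species, ln S = 1.79176, so J = 1.42057/1.79176 = 0.79284, i.e. 0.793 to 3 decimal places.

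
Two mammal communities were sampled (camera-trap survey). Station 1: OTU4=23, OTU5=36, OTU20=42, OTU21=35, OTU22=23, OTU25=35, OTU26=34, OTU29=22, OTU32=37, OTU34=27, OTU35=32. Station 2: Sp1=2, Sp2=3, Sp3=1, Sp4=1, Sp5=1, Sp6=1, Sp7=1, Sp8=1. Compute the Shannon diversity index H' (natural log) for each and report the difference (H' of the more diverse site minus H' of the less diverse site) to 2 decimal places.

0.40

Station 1: N=346, proportions 0.0665, 0.104, 0.1214, 0.1012, 0.0665, 0.1012, 0.0983, 0.0636, 0.1069, 0.078, 0.0925, giving H' = 2.3768 (working shown to 4 dp, full precision carried).
Station 2: N=11, proportions 0.1818, 0.2727, 0.0909, 0.0909, 0.0909, 0.0909, 0.0909, 0.0909, giving H' = 1.9722.
Difference = |2.3768 − 1.9722| = 0.4046, i.e. 0.40 to 2 decimal places.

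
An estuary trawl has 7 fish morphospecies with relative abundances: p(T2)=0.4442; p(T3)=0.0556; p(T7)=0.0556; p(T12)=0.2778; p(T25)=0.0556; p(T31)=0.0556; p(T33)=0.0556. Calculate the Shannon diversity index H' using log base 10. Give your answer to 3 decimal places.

Each pᵢ log₁₀ pᵢ term (working shown to 5 dp, full precision carried): 0.4442×(-0.35242)=-0.15655, 0.0556×(-1.25493)=-0.06977, 0.0556×(-1.25493)=-0.06977, 0.2778×(-0.55627)=-0.15453, 0.0556×(-1.25493)=-0.06977, 0.0556×(-1.25493)=-0.06977, 0.0556×(-1.25493)=-0.06977.
Sum = -0.65995, so H' = 0.660.

0.660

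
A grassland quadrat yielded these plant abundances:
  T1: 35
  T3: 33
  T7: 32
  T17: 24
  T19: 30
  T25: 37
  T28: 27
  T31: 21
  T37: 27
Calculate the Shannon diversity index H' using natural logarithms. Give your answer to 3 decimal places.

Total N = 35+33+32+24+30+37+27+21+27 = 266, so the proportions are 0.13158, 0.12406, 0.1203, 0.09023, 0.11278, 0.1391, 0.1015, 0.07895, 0.1015 (working shown to 5 dp, full precision carried).
Each pᵢ ln pᵢ term: 0.13158×(-2.02815)=-0.26686, 0.12406×(-2.08699)=-0.25891, 0.1203×(-2.11776)=-0.25477, 0.09023×(-2.40544)=-0.21703, 0.11278×(-2.18230)=-0.24612, 0.1391×(-1.97258)=-0.27438, 0.1015×(-2.28766)=-0.23221, 0.07895×(-2.53897)=-0.20045, 0.1015×(-2.28766)=-0.23221.
Sum = -2.18294, so H' = 2.183.

2.183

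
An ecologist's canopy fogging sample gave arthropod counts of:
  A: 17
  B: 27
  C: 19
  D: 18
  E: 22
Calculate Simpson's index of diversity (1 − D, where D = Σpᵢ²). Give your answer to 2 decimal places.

Total N = 17+27+19+18+22 = 103, so the proportions are 0.165, 0.2621, 0.1845, 0.1748, 0.2136 (working shown to 4 dp, full precision carried).
D = 0.165² + 0.2621² + 0.1845² + 0.1748² + 0.2136² = 0.0272 + 0.0687 + 0.0340 + 0.0305 + 0.0456 = 0.2061.
So 1 − D = 0.7939, i.e. 0.79 to 2 decimal places.

0.79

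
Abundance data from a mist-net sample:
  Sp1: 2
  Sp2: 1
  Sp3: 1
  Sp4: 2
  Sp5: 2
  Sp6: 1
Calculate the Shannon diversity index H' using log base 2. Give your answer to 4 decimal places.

2.5033

Total N = 2+1+1+2+2+1 = 9, so the proportions are 0.222222, 0.111111, 0.111111, 0.222222, 0.222222, 0.111111 (working shown to 6 dp, full precision carried).
Each pᵢ log₂ pᵢ term: 0.222222×(-2.169925)=-0.482206, 0.111111×(-3.169925)=-0.352214, 0.111111×(-3.169925)=-0.352214, 0.222222×(-2.169925)=-0.482206, 0.222222×(-2.169925)=-0.482206, 0.111111×(-3.169925)=-0.352214.
Sum = -2.503258, so H' = 2.5033.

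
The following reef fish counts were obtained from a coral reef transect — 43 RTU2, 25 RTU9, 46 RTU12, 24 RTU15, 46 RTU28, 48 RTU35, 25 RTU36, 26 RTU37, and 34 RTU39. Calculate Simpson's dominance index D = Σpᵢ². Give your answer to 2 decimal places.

0.12

Total N = 43+25+46+24+46+48+25+26+34 = 317, so the proportions are 0.1356, 0.0789, 0.1451, 0.0757, 0.1451, 0.1514, 0.0789, 0.082, 0.1073 (working shown to 4 dp, full precision carried).
D = 0.1356² + 0.0789² + 0.1451² + 0.0757² + 0.1451² + 0.1514² + 0.0789² + 0.082² + 0.1073² = 0.0184 + 0.0062 + 0.0211 + 0.0057 + 0.0211 + 0.0229 + 0.0062 + 0.0067 + 0.0115 = 0.1198.
To 2 decimal places, D = 0.12.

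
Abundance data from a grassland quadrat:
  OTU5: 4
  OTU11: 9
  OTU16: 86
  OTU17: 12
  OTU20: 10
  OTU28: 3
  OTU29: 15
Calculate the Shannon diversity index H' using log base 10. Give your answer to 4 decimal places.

Total N = 4+9+86+12+10+3+15 = 139, so the proportions are 0.028777, 0.064748, 0.618705, 0.086331, 0.071942, 0.021583, 0.107914 (working shown to 6 dp, full precision carried).
Each pᵢ log₁₀ pᵢ term: 0.028777×(-1.540955)=-0.044344, 0.064748×(-1.188772)=-0.076971, 0.618705×(-0.208516)=-0.129010, 0.086331×(-1.063834)=-0.091842, 0.071942×(-1.143015)=-0.082231, 0.021583×(-1.665894)=-0.035955, 0.107914×(-0.966924)=-0.104344.
Sum = -0.564697, so H' = 0.5647.

0.5647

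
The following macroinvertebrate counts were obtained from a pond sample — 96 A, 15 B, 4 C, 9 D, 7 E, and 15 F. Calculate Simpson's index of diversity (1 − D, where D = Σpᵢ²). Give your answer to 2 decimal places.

Total N = 96+15+4+9+7+15 = 146, so the proportions are 0.6575, 0.1027, 0.0274, 0.0616, 0.0479, 0.1027 (working shown to 4 dp, full precision carried).
D = 0.6575² + 0.1027² + 0.0274² + 0.0616² + 0.0479² + 0.1027² = 0.4324 + 0.0106 + 0.0008 + 0.0038 + 0.0023 + 0.0106 = 0.4603.
So 1 − D = 0.5397, i.e. 0.54 to 2 decimal places.

0.54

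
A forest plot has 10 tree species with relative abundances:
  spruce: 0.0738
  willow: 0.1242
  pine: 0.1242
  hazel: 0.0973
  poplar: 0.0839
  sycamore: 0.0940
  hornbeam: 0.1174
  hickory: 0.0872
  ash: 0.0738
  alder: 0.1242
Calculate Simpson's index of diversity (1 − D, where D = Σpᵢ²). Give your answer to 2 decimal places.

D = 0.0738² + 0.1242² + 0.1242² + 0.0973² + 0.0839² + 0.094² + 0.1174² + 0.0872² + 0.0738² + 0.1242² = 0.0054 + 0.0154 + 0.0154 + 0.0095 + 0.0070 + 0.0088 + 0.0138 + 0.0076 + 0.0054 + 0.0154 = 0.1039 (working shown to 4 dp, full precision carried).
So 1 − D = 0.8961, i.e. 0.90 to 2 decimal places.

0.90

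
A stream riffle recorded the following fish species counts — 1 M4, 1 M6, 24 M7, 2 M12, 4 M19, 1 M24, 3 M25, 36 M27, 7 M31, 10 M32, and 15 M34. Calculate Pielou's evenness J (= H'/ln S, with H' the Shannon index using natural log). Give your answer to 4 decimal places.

Total N = 1+1+24+2+4+1+3+36+7+10+15 = 104, so the proportions are 0.009615, 0.009615, 0.230769, 0.019231, 0.038462, 0.009615, 0.028846, 0.346154, 0.067308, 0.096154, 0.144231 (working shown to 6 dp, full precision carried).
H' = −Σ pᵢ ln pᵢ = −((-0.044658) + (-0.044658) + (-0.338385) + (-0.075985) + (-0.125311) + (-0.044658) + (-0.102282) + (-0.367225) + (-0.181629) + (-0.225174) + (-0.279280)) = 1.829244.
With S = 11 species, ln S = 2.397895, so J = 1.829244/2.397895 = 0.762854, i.e. 0.7629 to 4 decimal places.

0.7629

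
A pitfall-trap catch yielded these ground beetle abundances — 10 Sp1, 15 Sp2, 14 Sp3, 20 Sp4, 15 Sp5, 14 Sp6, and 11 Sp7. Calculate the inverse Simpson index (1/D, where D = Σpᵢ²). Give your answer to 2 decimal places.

Total N = 10+15+14+20+15+14+11 = 99, so the proportions are 0.10101, 0.151515, 0.141414, 0.20202, 0.151515, 0.141414, 0.111111 (working shown to 6 dp, full precision carried).
D = 0.10101² + 0.151515² + 0.141414² + 0.20202² + 0.151515² + 0.141414² + 0.111111² = 0.010203 + 0.022957 + 0.019998 + 0.040812 + 0.022957 + 0.019998 + 0.012346 = 0.149270.
So 1/D = 6.6992, i.e. 6.70 to 2 decimal places.

6.70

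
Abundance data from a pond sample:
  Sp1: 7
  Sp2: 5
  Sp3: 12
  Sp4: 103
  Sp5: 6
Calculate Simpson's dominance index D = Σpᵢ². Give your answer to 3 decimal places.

Total N = 7+5+12+103+6 = 133, so the proportions are 0.05263, 0.03759, 0.09023, 0.77444, 0.04511 (working shown to 5 dp, full precision carried).
D = 0.05263² + 0.03759² + 0.09023² + 0.77444² + 0.04511² = 0.00277 + 0.00141 + 0.00814 + 0.59975 + 0.00204 = 0.61411.
To 3 decimal places, D = 0.614.

0.614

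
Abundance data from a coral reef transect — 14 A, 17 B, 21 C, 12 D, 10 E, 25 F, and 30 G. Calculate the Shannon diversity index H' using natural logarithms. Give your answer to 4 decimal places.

Total N = 14+17+21+12+10+25+30 = 129, so the proportions are 0.108527, 0.131783, 0.162791, 0.093023, 0.077519, 0.193798, 0.232558 (working shown to 6 dp, full precision carried).
Each pᵢ ln pᵢ term: 0.108527×(-2.220755)=-0.241012, 0.131783×(-2.026599)=-0.267071, 0.162791×(-1.815290)=-0.295512, 0.093023×(-2.374906)=-0.220921, 0.077519×(-2.557227)=-0.198235, 0.193798×(-1.640937)=-0.318011, 0.232558×(-1.458615)=-0.339213.
Sum = -1.879976, so H' = 1.8800.

1.8800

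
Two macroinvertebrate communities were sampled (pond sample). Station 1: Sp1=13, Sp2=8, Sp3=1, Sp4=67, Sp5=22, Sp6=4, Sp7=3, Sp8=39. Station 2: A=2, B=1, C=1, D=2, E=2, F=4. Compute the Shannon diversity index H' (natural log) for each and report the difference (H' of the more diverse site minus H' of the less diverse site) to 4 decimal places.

Station 1: N=157, proportions 0.082803, 0.050955, 0.006369, 0.426752, 0.140127, 0.025478, 0.019108, 0.248408, giving H' = 1.544035 (working shown to 6 dp, full precision carried).
Station 2: N=12, proportions 0.166667, 0.083333, 0.083333, 0.166667, 0.166667, 0.333333, giving H' = 1.676235.
Difference = |1.544035 − 1.676235| = 0.132200, i.e. 0.1322 to 4 decimal places.

0.1322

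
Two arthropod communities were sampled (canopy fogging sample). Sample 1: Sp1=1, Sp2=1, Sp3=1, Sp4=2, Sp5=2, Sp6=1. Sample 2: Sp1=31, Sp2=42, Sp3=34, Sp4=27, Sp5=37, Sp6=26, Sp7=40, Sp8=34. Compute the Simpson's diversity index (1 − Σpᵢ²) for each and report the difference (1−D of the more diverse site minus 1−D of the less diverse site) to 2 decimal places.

Sample 1: N=8, proportions 0.125, 0.125, 0.125, 0.25, 0.25, 0.125, giving 1−D = 0.8125 (working shown to 4 dp, full precision carried).
Sample 2: N=271, proportions 0.1144, 0.155, 0.1255, 0.0996, 0.1365, 0.0959, 0.1476, 0.1255, giving 1−D = 0.8719.
Difference = |0.8125 − 0.8719| = 0.0594, i.e. 0.06 to 2 decimal places.

0.06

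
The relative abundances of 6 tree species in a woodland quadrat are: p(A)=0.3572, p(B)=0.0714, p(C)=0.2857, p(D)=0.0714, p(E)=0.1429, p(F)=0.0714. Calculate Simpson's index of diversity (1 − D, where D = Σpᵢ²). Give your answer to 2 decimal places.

D = 0.3572² + 0.0714² + 0.2857² + 0.0714² + 0.1429² + 0.0714² = 0.1276 + 0.0051 + 0.0816 + 0.0051 + 0.0204 + 0.0051 = 0.2449 (working shown to 4 dp, full precision carried).
So 1 − D = 0.7551, i.e. 0.76 to 2 decimal places.

0.76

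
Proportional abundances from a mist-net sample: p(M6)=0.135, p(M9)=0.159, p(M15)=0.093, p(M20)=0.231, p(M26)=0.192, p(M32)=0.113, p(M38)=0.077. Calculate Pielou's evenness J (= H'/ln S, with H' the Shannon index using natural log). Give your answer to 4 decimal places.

H' = −Σ pᵢ ln pᵢ = −((-0.270335) + (-0.292377) + (-0.220889) + (-0.338493) + (-0.316850) + (-0.246382) + (-0.197424)) = 1.882750 (working shown to 6 dp, full precision carried).
With S = 7 species, ln S = 1.945910, so J = 1.882750/1.945910 = 0.967542, i.e. 0.9675 to 4 decimal places.

0.9675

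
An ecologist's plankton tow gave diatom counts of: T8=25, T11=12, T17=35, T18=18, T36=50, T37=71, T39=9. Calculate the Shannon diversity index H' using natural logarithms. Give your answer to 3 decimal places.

1.736

Total N = 25+12+35+18+50+71+9 = 220, so the proportions are 0.11364, 0.05455, 0.15909, 0.08182, 0.22727, 0.32273, 0.04091 (working shown to 5 dp, full precision carried).
Each pᵢ ln pᵢ term: 0.11364×(-2.17475)=-0.24713, 0.05455×(-2.90872)=-0.15866, 0.15909×(-1.83828)=-0.29245, 0.08182×(-2.50326)=-0.20481, 0.22727×(-1.48160)=-0.33673, 0.32273×(-1.13095)=-0.36499, 0.04091×(-3.19640)=-0.13076.
Sum = -1.73553, so H' = 1.736.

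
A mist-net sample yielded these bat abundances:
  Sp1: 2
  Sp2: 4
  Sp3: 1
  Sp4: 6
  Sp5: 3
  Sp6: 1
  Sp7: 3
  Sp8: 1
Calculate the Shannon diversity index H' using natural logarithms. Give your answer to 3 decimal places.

Total N = 2+4+1+6+3+1+3+1 = 21, so the proportions are 0.09524, 0.19048, 0.04762, 0.28571, 0.14286, 0.04762, 0.14286, 0.04762 (working shown to 5 dp, full precision carried).
Each pᵢ ln pᵢ term: 0.09524×(-2.35138)=-0.22394, 0.19048×(-1.65823)=-0.31585, 0.04762×(-3.04452)=-0.14498, 0.28571×(-1.25276)=-0.35793, 0.14286×(-1.94591)=-0.27799, 0.04762×(-3.04452)=-0.14498, 0.14286×(-1.94591)=-0.27799, 0.04762×(-3.04452)=-0.14498.
Sum = -1.88863, so H' = 1.889.

1.889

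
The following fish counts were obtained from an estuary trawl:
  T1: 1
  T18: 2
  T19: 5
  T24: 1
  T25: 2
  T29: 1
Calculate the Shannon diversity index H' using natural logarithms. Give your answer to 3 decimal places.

1.583

Total N = 1+2+5+1+2+1 = 12, so the proportions are 0.08333, 0.16667, 0.41667, 0.08333, 0.16667, 0.08333 (working shown to 5 dp, full precision carried).
Each pᵢ ln pᵢ term: 0.08333×(-2.48491)=-0.20708, 0.16667×(-1.79176)=-0.29863, 0.41667×(-0.87547)=-0.36478, 0.08333×(-2.48491)=-0.20708, 0.16667×(-1.79176)=-0.29863, 0.08333×(-2.48491)=-0.20708.
Sum = -1.58326, so H' = 1.583.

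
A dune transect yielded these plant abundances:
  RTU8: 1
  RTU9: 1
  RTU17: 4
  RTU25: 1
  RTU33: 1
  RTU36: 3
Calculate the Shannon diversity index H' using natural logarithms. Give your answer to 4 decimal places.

1.5942

Total N = 1+1+4+1+1+3 = 11, so the proportions are 0.090909, 0.090909, 0.363636, 0.090909, 0.090909, 0.272727 (working shown to 6 dp, full precision carried).
Each pᵢ ln pᵢ term: 0.090909×(-2.397895)=-0.217990, 0.090909×(-2.397895)=-0.217990, 0.363636×(-1.011601)=-0.367855, 0.090909×(-2.397895)=-0.217990, 0.090909×(-2.397895)=-0.217990, 0.272727×(-1.299283)=-0.354350.
Sum = -1.594167, so H' = 1.5942.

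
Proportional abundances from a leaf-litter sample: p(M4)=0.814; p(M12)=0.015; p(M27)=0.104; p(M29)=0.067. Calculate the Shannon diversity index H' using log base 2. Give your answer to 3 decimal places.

Each pᵢ log₂ pᵢ term (working shown to 5 dp, full precision carried): 0.814×(-0.29690)=-0.24168, 0.015×(-6.05889)=-0.09088, 0.104×(-3.26534)=-0.33960, 0.067×(-3.89970)=-0.26128.
Sum = -0.93343, so H' = 0.933.

0.933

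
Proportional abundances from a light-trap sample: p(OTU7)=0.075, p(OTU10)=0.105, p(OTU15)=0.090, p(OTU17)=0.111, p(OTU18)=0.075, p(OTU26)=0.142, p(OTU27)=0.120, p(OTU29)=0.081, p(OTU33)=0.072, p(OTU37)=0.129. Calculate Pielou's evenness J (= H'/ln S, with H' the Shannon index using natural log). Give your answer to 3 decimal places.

H' = −Σ pᵢ ln pᵢ = −((-0.19427) + (-0.23665) + (-0.21672) + (-0.24400) + (-0.19427) + (-0.27717) + (-0.25443) + (-0.20358) + (-0.18944) + (-0.26418)) = 2.27471 (working shown to 5 dp, full precision carried).
With S = 10 species, ln S = 2.30259, so J = 2.27471/2.30259 = 0.98790, i.e. 0.988 to 3 decimal places.

0.988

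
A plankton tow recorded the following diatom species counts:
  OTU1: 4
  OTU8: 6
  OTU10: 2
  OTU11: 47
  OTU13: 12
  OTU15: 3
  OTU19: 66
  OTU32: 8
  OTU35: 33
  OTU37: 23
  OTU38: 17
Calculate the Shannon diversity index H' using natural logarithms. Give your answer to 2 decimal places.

1.96

Total N = 4+6+2+47+12+3+66+8+33+23+17 = 221, so the proportions are 0.0181, 0.0271, 0.009, 0.2127, 0.0543, 0.0136, 0.2986, 0.0362, 0.1493, 0.1041, 0.0769 (working shown to 4 dp, full precision carried).
Each pᵢ ln pᵢ term: 0.0181×(-4.0119)=-0.0726, 0.0271×(-3.6064)=-0.0979, 0.009×(-4.7050)=-0.0426, 0.2127×(-1.5480)=-0.3292, 0.0543×(-2.9133)=-0.1582, 0.0136×(-4.2996)=-0.0584, 0.2986×(-1.2085)=-0.3609, 0.0362×(-3.3187)=-0.1201, 0.1493×(-1.9017)=-0.2840, 0.1041×(-2.2627)=-0.2355, 0.0769×(-2.5649)=-0.1973.
Sum = -1.9567, so H' = 1.96.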